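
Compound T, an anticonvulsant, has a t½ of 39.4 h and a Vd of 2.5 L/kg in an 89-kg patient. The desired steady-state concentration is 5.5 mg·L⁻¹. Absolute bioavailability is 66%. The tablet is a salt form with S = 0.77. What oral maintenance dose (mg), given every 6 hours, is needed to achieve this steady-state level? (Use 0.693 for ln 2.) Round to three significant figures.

254 mg

Vd = 2.5 L/kg × 89 kg = 222.5 L
CL = ln 2 · Vd / t½ = 0.693 × 222.5 / 39.4 = 3.914 L/h
D = CL × Css × τ / F / S = 3.914 × 5.5 × 6 / 0.66 / 0.77 = 254.2 mg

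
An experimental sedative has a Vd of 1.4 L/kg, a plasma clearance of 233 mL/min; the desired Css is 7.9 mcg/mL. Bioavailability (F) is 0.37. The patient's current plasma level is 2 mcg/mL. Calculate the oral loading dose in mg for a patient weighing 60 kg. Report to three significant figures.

Total Vd = 1.4 × 60 = 84.00 L
The loading dose fills Vd to the target concentration.
Concentration deficit ΔC = 7.9 − 2 = 5.900 mg/L
LD = Vd × ΔC / F = 84.00 × 5.900 / 0.37 = 1339 mg

1340 mg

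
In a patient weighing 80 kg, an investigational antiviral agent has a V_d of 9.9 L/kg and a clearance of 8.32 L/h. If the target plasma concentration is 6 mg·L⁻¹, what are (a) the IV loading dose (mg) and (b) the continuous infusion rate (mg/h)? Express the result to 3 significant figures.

(a) 4750 mg; (b) 49.9 mg/h

Vd = 9.9 L/kg × 80 kg = 792.0 L
Loading dose = Vd × C = 792.0 × 6 = 4752 mg
Maintenance infusion rate = CL × Css = 8.320 × 6 = 49.92 mg/h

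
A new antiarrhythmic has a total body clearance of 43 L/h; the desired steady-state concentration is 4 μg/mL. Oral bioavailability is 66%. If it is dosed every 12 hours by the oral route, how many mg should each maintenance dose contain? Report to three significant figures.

D = CL × Css × τ / F = 43.00 × 4 × 12 / 0.66 = 3127 mg

3130 mg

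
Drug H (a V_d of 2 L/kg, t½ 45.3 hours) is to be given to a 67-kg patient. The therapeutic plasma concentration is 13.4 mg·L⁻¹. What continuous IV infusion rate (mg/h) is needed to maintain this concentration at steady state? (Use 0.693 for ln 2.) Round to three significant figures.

27.5 mg/h

Vd = 2 L/kg × 67 kg = 134.0 L
CL = 0.693 × Vd / t½ = 0.693 × 134.0 / 45.3 = 2.050 L/h
Infusion rate = CL × Css = 2.050 × 13.4 = 27.47 mg/h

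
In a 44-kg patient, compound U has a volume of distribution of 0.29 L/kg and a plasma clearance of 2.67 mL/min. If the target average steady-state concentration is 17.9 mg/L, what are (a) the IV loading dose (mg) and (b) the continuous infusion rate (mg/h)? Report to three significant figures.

(a) 228 mg; (b) 2.87 mg/h

Vd(total) = 44 kg × 0.29 L/kg = 12.76 L
Loading dose = Vd × C = 12.76 × 17.9 = 228.4 mg
CL = 2.67 mL/min = 2.67 × 0.06 = 0.1602 L/h
Maintenance infusion rate = CL × Css = 0.1602 × 17.9 = 2.868 mg/h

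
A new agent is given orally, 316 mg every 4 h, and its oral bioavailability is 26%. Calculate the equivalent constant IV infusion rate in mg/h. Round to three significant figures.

Equivalent systemic input: infusion rate = F·D/τ.
Rate = 0.26 × 316 / 4 = 20.54 mg/h

20.5 mg/h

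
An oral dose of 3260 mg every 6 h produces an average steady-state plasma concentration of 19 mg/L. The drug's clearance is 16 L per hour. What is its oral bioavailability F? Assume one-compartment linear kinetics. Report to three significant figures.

F·D/τ = CL·Css at steady state → F = CL·Css·τ / D.
F = 16 × 19 × 6 / 3260 = 0.560

0.560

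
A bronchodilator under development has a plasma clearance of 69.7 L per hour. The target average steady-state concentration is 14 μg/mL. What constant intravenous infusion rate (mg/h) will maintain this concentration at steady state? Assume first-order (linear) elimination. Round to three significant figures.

Rate = CL × Css = 69.70 × 14 = 975.8 mg/h

976 mg/h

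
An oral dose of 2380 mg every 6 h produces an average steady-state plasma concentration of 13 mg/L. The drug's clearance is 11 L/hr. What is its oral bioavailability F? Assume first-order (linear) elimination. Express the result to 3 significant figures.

0.361

F·D/τ = CL·Css at steady state → F = CL·Css·τ / D.
F = 11 × 13 × 6 / 2380 = 0.361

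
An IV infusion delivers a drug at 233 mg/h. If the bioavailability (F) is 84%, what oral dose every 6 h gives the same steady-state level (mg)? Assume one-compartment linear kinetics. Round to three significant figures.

1660 mg

To maintain the same Css, the systemic dosing rate must be unchanged: F·D/τ = infusion rate.
D = rate × τ / F = 233 × 6 / 0.84 = 1664 mg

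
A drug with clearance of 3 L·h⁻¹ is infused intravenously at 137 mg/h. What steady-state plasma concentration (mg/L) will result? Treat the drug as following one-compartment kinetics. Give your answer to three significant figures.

Css = rate / CL = 137 / 3.000 = 45.67 mg/L

45.7 mg/L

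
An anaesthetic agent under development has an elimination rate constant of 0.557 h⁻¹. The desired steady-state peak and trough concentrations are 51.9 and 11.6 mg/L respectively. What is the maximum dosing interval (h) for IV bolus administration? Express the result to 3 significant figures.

2.69 h

Between IV bolus doses, concentration decays as C = C₀·e^(−kτ), so C_peak/C_trough = e^(kτ).
τ_max = ln(C_peak/C_trough) / k = ln(51.9/11.6) / 0.5570 = 1.498 / 0.5570 = 2.689 h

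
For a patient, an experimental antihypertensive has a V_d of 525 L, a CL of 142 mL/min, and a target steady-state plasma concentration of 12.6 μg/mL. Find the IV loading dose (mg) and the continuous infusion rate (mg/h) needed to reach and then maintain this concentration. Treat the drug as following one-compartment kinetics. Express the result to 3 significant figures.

(a) 6620 mg; (b) 107 mg/h

Loading: fill Vd to C_target → 525.0 L × 12.6 mg/L = 6615 mg
CL = 142 mL/min × 60/1000 = 8.520 L/h
Maintenance infusion rate = CL × Css = 8.520 × 12.6 = 107.4 mg/h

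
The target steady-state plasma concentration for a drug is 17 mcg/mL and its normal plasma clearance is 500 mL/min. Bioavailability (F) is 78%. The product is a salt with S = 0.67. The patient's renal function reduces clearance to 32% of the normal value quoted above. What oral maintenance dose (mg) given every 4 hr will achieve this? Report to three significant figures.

1250 mg

Convert clearance: 500 mL/min × 60 min/h ÷ 1000 mL/L = 30.00 L/h
Patient clearance = 0.32 × 30.00 = 9.600 L/h
D = CL × Css × τ / F / S = 9.600 × 17 × 4 / 0.78 / 0.67 = 1249 mg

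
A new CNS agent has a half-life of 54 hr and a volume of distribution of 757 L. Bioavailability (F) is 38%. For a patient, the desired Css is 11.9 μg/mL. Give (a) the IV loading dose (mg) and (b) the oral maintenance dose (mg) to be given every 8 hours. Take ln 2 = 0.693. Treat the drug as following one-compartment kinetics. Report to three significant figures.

LD = Vd × C = 757.0 × 11.9 = 9008 mg
CL = 0.693 × Vd / t½ = 0.693 × 757.0 / 54 = 9.715 L/h
D = CL × Css × τ / F = 9.715 × 11.9 × 8 / 0.38 = 2434 mg

(a) 9010 mg; (b) 2430 mg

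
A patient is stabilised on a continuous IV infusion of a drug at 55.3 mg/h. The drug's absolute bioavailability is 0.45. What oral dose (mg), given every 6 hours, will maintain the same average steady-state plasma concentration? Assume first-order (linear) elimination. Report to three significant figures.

737 mg

To maintain the same Css, the systemic dosing rate must be unchanged: F·D/τ = infusion rate.
D = rate × τ / F = 55.3 × 6 / 0.45 = 737.3 mg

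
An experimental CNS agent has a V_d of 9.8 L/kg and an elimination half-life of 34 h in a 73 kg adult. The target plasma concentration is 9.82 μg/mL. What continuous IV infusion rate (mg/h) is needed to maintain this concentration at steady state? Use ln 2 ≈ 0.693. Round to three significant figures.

Vd(total) = 73 kg × 9.8 L/kg = 715.4 L
CL = ln 2 · Vd / t½ = 0.693 × 715.4 / 34 = 14.58 L/h
Infusion rate = CL × Css = 14.58 × 9.82 = 143.2 mg/h

143 mg/h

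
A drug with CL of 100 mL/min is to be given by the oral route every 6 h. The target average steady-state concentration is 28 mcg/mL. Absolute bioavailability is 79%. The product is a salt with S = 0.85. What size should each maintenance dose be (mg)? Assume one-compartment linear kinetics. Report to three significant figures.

1500 mg

Convert clearance: 100 mL/min × 60 min/h ÷ 1000 mL/L = 6.000 L/h
D = CL × Css × τ / F / S = 6.000 × 28 × 6 / 0.79 / 0.85 = 1501 mg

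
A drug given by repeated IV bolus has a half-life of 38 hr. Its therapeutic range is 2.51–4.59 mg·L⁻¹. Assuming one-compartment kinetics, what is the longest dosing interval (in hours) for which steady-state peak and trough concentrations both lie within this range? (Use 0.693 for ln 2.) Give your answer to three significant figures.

k = 0.693 / t½ = 0.693 / 38 = 0.01824 h⁻¹
Between IV bolus doses, concentration decays as C = C₀·e^(−kτ), so C_peak/C_trough = e^(kτ).
τ_max = ln(C_peak/C_trough) / k = ln(4.59/2.51) / 0.01824 = 0.6036 / 0.01824 = 33.09 h

33.1 h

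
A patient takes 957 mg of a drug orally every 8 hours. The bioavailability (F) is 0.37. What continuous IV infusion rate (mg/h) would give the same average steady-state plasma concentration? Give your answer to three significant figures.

44.3 mg/h

Equivalent systemic input: infusion rate = F·D/τ.
Rate = 0.37 × 957 / 8 = 44.26 mg/h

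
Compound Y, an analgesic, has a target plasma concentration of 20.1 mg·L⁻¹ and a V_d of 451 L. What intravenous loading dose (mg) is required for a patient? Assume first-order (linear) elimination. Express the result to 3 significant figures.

The loading dose fills Vd to the target concentration.
LD = Vd × C = 451.0 × 20.10 = 9065 mg

9070 mg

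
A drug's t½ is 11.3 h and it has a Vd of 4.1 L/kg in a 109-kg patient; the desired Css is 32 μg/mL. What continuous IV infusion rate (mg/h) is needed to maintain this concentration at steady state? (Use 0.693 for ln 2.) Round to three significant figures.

Vd(total) = 109 kg × 4.1 L/kg = 446.9 L
CL = ln 2 · Vd / t½ = 0.693 × 446.9 / 11.3 = 27.41 L/h
Infusion rate = CL × Css = 27.41 × 32 = 877.1 mg/h

877 mg/h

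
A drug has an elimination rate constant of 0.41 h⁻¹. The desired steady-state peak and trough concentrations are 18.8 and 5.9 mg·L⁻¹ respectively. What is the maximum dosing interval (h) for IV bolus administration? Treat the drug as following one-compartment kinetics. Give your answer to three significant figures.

2.83 h

Between IV bolus doses, concentration decays as C = C₀·e^(−kτ), so C_peak/C_trough = e^(kτ).
τ_max = ln(C_peak/C_trough) / k = ln(18.8/5.9) / 0.4100 = 1.159 / 0.4100 = 2.827 h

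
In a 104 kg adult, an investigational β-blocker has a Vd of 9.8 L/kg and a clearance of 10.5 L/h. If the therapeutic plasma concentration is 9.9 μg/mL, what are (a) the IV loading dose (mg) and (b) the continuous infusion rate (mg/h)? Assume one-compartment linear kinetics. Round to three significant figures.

(a) 10100 mg; (b) 104 mg/h

Total Vd = 9.8 × 104 = 1019 L
LD = Vd · C_target = 1019 × 9.9 = 10090 mg
Maintenance infusion rate = CL × Css = 10.50 × 9.9 = 104.0 mg/h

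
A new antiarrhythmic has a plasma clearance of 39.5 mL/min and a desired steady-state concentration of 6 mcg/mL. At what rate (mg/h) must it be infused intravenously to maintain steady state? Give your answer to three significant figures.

CL = 39.5 mL/min = 39.5 × 0.06 = 2.370 L/h
Infusion rate = CL · Css = 2.370 L/h × 6 mg/L = 14.22 mg/h

14.2 mg/h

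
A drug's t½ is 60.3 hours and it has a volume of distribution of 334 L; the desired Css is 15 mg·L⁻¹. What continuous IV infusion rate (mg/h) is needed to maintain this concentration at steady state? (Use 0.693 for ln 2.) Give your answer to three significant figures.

57.6 mg/h

CL = ln 2 · Vd / t½ = 0.693 × 334.0 / 60.3 = 3.839 L/h
Infusion rate = CL × Css = 3.839 × 15 = 57.59 mg/h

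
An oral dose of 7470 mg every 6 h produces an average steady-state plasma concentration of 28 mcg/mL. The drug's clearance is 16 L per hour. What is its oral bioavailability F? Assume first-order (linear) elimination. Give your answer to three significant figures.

0.360

F·D/τ = CL·Css at steady state → F = CL·Css·τ / D.
F = 16 × 28 × 6 / 7470 = 0.360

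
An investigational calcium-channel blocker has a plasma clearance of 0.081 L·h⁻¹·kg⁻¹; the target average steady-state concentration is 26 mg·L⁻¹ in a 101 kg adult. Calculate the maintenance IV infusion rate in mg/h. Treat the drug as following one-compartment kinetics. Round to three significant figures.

213 mg/h

CL = 0.081 L·h⁻¹·kg⁻¹ × 101 kg = 8.181 L/h
At steady state, infusion rate equals elimination rate: rate in = CL × Css.
R₀ = 8.181 × 26 = 212.7 mg/h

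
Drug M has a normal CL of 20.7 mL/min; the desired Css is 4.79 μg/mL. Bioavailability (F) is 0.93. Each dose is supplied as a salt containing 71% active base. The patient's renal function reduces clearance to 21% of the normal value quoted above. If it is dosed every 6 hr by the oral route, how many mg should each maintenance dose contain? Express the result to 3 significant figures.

11.4 mg

CL = 20.7 mL/min = 20.7 × 0.06 = 1.242 L/h
Patient clearance = 0.21 × 1.242 = 0.2608 L/h
D = CL × Css × τ / F / S = 0.2608 × 4.79 × 6 / 0.93 / 0.71 = 11.35 mg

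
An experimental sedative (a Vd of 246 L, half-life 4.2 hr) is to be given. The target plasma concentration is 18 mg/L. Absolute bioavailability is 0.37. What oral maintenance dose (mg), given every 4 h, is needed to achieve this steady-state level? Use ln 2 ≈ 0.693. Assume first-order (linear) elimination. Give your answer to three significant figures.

7900 mg

k = 0.693/4.2 = 0.1650 h⁻¹, so CL = k·Vd = 0.1650 × 246.0 = 40.59 L/h
D = CL × Css × τ / F = 40.59 × 18 × 4 / 0.37 = 7899 mg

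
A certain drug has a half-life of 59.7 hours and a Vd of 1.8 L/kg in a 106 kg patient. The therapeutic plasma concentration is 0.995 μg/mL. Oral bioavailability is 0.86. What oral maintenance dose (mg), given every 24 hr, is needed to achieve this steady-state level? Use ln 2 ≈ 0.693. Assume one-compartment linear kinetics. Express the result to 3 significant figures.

Vd(total) = 106 kg × 1.8 L/kg = 190.8 L
CL = ln 2 · Vd / t½ = 0.693 × 190.8 / 59.7 = 2.215 L/h
D = CL × Css × τ / F = 2.215 × 0.995 × 24 / 0.86 = 61.50 mg

61.5 mg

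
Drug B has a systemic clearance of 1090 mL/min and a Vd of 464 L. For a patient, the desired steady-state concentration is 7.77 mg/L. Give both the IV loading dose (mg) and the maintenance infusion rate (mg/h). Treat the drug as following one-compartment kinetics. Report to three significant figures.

(a) 3610 mg; (b) 508 mg/h

Loading dose = Vd × C = 464.0 × 7.77 = 3605 mg
Convert clearance: 1090 mL/min × 60 min/h ÷ 1000 mL/L = 65.40 L/h
Infusion rate = 65.40 L/h × 7.77 mg/L = 508.2 mg/h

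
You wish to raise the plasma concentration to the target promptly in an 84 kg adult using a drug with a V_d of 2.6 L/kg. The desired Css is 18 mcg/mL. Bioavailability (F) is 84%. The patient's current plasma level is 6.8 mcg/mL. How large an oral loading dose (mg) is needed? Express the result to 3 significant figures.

Vd(total) = 84 kg × 2.6 L/kg = 218.4 L
Concentration deficit ΔC = 18 − 6.8 = 11.20 mg/L
LD = Vd × ΔC / F = 218.4 × 11.20 / 0.84 = 2912 mg

2910 mg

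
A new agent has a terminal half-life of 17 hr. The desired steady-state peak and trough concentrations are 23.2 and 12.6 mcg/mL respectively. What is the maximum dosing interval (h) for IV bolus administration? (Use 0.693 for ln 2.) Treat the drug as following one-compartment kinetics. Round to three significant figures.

15.0 h

k = 0.693 / t½ = 0.693 / 17 = 0.04076 h⁻¹
Between IV bolus doses, concentration decays as C = C₀·e^(−kτ), so C_peak/C_trough = e^(kτ).
τ_max = ln(C_peak/C_trough) / k = ln(23.2/12.6) / 0.04076 = 0.6105 / 0.04076 = 14.98 h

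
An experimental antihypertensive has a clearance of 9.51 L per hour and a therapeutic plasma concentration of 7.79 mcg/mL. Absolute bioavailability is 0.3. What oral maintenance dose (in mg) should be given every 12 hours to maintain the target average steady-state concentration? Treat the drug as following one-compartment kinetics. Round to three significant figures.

D = CL × Css × τ / F = 9.510 × 7.79 × 12 / 0.3 = 2963 mg

2960 mg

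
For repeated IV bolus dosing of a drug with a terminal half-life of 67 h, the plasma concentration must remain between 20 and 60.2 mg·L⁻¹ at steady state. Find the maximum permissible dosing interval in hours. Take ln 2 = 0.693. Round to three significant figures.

107 h

k = 0.693 / t½ = 0.693 / 67 = 0.01034 h⁻¹
Between IV bolus doses, concentration decays as C = C₀·e^(−kτ), so C_peak/C_trough = e^(kτ).
τ_max = ln(C_peak/C_trough) / k = ln(60.2/20) / 0.01034 = 1.102 / 0.01034 = 106.6 h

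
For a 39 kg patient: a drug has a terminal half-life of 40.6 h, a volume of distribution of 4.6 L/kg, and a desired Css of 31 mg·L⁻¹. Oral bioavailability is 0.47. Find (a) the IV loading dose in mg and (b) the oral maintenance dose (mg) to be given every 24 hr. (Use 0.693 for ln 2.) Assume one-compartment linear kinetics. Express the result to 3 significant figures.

(a) 5560 mg; (b) 4850 mg

Total Vd = 4.6 × 39 = 179.4 L
LD = Vd × C = 179.4 × 31 = 5561 mg
CL = 0.693 × Vd / t½ = 0.693 × 179.4 / 40.6 = 3.062 L/h
D = CL × Css × τ / F = 3.062 × 31 × 24 / 0.47 = 4847 mg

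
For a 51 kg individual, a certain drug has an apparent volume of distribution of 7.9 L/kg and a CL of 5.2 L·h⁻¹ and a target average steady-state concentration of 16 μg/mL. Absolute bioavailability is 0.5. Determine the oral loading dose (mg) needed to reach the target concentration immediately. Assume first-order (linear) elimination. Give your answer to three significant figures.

12900 mg

Vd = 7.9 L/kg × 51 kg = 402.9 L
Loading dose depends on Vd (not clearance): it fills the distribution volume.
LD = Vd × C / F = 402.9 × 16.00 / 0.5 = 12890 mg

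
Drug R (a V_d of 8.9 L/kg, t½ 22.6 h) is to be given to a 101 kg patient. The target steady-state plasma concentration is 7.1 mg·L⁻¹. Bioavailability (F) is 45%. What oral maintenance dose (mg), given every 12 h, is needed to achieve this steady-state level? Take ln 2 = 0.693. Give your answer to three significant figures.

5220 mg

Vd = 8.9 L/kg × 101 kg = 898.9 L
k = 0.693/22.6 = 0.03066 h⁻¹, so CL = k·Vd = 0.03066 × 898.9 = 27.56 L/h
D = CL × Css × τ / F = 27.56 × 7.1 × 12 / 0.45 = 5218 mg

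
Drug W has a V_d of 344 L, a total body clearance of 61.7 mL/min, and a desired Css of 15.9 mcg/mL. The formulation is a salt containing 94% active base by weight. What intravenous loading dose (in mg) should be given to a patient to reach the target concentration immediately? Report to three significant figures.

5820 mg

LD = Vd × C / S = 344.0 × 15.90 / 0.94 = 5819 mg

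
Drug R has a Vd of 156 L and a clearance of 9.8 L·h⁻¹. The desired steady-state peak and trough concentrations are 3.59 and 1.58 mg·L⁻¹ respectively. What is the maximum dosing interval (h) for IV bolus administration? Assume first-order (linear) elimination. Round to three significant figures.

13.1 h

k = CL / Vd = 9.800 / 156.0 = 0.06282 h⁻¹
Between IV bolus doses, concentration decays as C = C₀·e^(−kτ), so C_peak/C_trough = e^(kτ).
τ_max = ln(C_peak/C_trough) / k = ln(3.59/1.58) / 0.06282 = 0.8207 / 0.06282 = 13.06 h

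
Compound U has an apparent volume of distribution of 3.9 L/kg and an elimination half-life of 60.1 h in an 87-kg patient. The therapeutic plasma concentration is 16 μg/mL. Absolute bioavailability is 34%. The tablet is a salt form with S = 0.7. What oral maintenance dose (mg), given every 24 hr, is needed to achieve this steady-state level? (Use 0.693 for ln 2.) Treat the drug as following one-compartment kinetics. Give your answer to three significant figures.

Vd(total) = 87 kg × 3.9 L/kg = 339.3 L
k = 0.693/60.1 = 0.01153 h⁻¹, so CL = k·Vd = 0.01153 × 339.3 = 3.912 L/h
D = CL × Css × τ / F / S = 3.912 × 16 × 24 / 0.34 / 0.7 = 6312 mg

6310 mg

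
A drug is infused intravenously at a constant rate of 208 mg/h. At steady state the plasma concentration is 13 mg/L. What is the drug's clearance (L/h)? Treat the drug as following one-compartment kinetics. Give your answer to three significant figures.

16.0 L/h

At steady state, infusion rate = CL × Css, so CL = rate / Css.
CL = 208 / 13 = 16.00 L/h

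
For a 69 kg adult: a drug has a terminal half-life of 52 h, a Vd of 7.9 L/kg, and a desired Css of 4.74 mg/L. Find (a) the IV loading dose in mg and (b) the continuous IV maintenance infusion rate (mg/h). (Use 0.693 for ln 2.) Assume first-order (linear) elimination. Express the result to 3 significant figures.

(a) 2580 mg; (b) 34.4 mg/h

Vd = 7.9 L/kg × 69 kg = 545.1 L
LD = Vd × C = 545.1 × 4.74 = 2584 mg
CL = 0.693 × Vd / t½ = 0.693 × 545.1 / 52 = 7.265 L/h
Infusion rate = CL × Css = 7.265 × 4.74 = 34.44 mg/h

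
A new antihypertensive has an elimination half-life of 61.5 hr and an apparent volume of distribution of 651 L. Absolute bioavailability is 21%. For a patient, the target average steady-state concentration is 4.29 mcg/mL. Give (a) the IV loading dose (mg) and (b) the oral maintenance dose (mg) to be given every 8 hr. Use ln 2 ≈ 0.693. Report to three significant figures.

LD = Vd × C = 651.0 × 4.29 = 2793 mg
CL = 0.693 × Vd / t½ = 0.693 × 651.0 / 61.5 = 7.336 L/h
D = CL × Css × τ / F = 7.336 × 4.29 × 8 / 0.21 = 1199 mg

(a) 2790 mg; (b) 1200 mg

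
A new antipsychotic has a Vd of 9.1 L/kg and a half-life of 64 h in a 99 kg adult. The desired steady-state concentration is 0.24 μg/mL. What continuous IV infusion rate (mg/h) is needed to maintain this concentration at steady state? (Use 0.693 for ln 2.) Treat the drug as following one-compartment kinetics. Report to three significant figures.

Vd = 9.1 L/kg × 99 kg = 900.9 L
k = 0.693/64 = 0.01083 h⁻¹, so CL = k·Vd = 0.01083 × 900.9 = 9.757 L/h
Infusion rate = CL × Css = 9.757 × 0.24 = 2.342 mg/h

2.34 mg/h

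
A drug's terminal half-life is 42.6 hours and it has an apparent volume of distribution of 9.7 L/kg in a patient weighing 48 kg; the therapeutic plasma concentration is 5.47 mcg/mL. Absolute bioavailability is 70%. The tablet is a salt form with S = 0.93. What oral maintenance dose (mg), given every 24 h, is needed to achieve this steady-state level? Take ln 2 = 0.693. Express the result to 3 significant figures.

Total Vd = 9.7 × 48 = 465.6 L
CL = 0.693 × Vd / t½ = 0.693 × 465.6 / 42.6 = 7.574 L/h
D = CL × Css × τ / F / S = 7.574 × 5.47 × 24 / 0.7 / 0.93 = 1527 mg

1530 mg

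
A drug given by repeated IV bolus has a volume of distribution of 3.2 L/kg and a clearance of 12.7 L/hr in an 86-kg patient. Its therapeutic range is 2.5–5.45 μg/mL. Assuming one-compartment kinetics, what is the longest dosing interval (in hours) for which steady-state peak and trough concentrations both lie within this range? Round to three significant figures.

16.9 h

Vd = 3.2 L/kg × 86 kg = 275.2 L
k = CL / Vd = 12.70 / 275.2 = 0.04615 h⁻¹
Between IV bolus doses, concentration decays as C = C₀·e^(−kτ), so C_peak/C_trough = e^(kτ).
τ_max = ln(C_peak/C_trough) / k = ln(5.45/2.5) / 0.04615 = 0.7793 / 0.04615 = 16.89 h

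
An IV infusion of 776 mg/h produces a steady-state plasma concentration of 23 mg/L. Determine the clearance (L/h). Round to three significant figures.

At steady state, infusion rate = CL × Css, so CL = rate / Css.
CL = 776 / 23 = 33.74 L/h

33.7 L/h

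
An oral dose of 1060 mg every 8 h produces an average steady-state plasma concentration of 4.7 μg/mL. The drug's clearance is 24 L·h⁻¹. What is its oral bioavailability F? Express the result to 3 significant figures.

F·D/τ = CL·Css at steady state → F = CL·Css·τ / D.
F = 24 × 4.7 × 8 / 1060 = 0.851

0.851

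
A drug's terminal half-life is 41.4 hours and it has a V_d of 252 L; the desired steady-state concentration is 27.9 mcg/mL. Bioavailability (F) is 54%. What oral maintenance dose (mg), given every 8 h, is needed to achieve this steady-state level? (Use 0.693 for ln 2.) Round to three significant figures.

k = 0.693/41.4 = 0.01674 h⁻¹, so CL = k·Vd = 0.01674 × 252.0 = 4.218 L/h
D = CL × Css × τ / F = 4.218 × 27.9 × 8 / 0.54 = 1743 mg

1740 mg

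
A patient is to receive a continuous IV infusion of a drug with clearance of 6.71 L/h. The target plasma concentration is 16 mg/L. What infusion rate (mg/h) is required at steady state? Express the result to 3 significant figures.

At steady state, infusion rate equals elimination rate: rate in = CL × Css.
Rate = CL × Css = 6.710 × 16 = 107.4 mg/h

107 mg/h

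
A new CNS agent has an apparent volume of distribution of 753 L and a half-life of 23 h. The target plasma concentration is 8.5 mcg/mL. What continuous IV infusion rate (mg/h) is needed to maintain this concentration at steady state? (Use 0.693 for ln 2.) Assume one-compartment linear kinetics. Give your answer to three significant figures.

193 mg/h

CL = ln 2 · Vd / t½ = 0.693 × 753.0 / 23 = 22.69 L/h
Infusion rate = CL × Css = 22.69 × 8.5 = 192.9 mg/h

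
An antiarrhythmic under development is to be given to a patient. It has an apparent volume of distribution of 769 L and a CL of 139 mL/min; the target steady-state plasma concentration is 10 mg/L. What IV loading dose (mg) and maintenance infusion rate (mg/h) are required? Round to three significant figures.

(a) 7690 mg; (b) 83.4 mg/h

LD = Vd · C_target = 769.0 × 10 = 7690 mg
Convert clearance: 139 mL/min × 60 min/h ÷ 1000 mL/L = 8.340 L/h
Infusion rate = 8.340 L/h × 10 mg/L = 83.40 mg/h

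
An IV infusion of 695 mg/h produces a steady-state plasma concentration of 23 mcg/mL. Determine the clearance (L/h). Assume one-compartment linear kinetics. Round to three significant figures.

30.2 L/h

At steady state, infusion rate = CL × Css, so CL = rate / Css.
CL = 695 / 23 = 30.22 L/h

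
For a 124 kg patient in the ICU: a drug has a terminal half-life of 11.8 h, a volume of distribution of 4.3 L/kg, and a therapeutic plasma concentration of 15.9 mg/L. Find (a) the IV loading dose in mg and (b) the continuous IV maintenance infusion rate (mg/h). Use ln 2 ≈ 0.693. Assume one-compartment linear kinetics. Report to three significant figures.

(a) 8480 mg; (b) 498 mg/h

Vd(total) = 124 kg × 4.3 L/kg = 533.2 L
LD = Vd × C = 533.2 × 15.9 = 8478 mg
CL = 0.693 × Vd / t½ = 0.693 × 533.2 / 11.8 = 31.31 L/h
Infusion rate = CL × Css = 31.31 × 15.9 = 497.8 mg/h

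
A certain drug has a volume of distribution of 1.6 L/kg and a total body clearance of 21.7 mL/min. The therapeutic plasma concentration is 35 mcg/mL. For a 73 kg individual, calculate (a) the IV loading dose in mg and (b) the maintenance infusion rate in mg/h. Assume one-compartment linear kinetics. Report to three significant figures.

(a) 4090 mg; (b) 45.6 mg/h

Vd = 1.6 L/kg × 73 kg = 116.8 L
LD = Vd · C_target = 116.8 × 35 = 4088 mg
Convert clearance: 21.7 mL/min × 60 min/h ÷ 1000 mL/L = 1.302 L/h
Maintenance: replace elimination → rate = CL × Css = 1.302 × 35 = 45.57 mg/h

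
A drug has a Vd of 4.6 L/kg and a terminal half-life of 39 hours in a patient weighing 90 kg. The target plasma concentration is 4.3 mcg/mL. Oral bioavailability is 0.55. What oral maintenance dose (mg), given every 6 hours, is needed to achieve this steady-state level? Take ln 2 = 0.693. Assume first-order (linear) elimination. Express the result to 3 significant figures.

345 mg

Total Vd = 4.6 × 90 = 414.0 L
CL = ln 2 · Vd / t½ = 0.693 × 414.0 / 39 = 7.356 L/h
D = CL × Css × τ / F = 7.356 × 4.3 × 6 / 0.55 = 345.1 mg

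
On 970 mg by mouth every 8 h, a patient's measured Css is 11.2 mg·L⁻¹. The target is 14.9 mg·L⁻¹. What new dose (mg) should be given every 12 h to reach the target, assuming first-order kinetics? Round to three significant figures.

For first-order elimination, Css ∝ F·D/(CL·τ); F and CL are unchanged, so Css ∝ D/τ.
D₂ = D₁ × (Css,target / Css,current) × (τ₂/τ₁) = 970 × (14.9/11.2) × (12/8) = 1936 mg

1940 mg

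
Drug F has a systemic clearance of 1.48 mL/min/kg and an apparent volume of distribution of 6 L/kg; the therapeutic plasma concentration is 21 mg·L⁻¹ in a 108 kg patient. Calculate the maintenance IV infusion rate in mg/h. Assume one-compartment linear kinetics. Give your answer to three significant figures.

201 mg/h

CL = 1.48 mL/min/kg × 108 kg = 159.8 mL/min = 159.8 × 60/1000 = 9.588 L/h
Rate = CL × Css = 9.588 × 21 = 201.3 mg/h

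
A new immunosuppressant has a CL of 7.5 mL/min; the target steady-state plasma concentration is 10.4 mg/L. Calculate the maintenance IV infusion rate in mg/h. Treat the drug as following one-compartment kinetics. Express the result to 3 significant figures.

Convert clearance: 7.5 mL/min × 60 min/h ÷ 1000 mL/L = 0.4500 L/h
At steady state, infusion rate equals elimination rate: rate in = CL × Css.
Rate = CL × Css = 0.4500 × 10.4 = 4.680 mg/h

4.68 mg/h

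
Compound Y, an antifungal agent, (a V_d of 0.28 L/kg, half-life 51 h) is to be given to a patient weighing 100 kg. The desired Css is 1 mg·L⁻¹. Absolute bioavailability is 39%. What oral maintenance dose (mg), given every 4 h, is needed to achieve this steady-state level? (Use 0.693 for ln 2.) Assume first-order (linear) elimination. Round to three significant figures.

3.90 mg

Total Vd = 0.28 × 100 = 28.00 L
k = 0.693/51 = 0.01359 h⁻¹, so CL = k·Vd = 0.01359 × 28.00 = 0.3805 L/h
D = CL × Css × τ / F = 0.3805 × 1 × 4 / 0.39 = 3.903 mg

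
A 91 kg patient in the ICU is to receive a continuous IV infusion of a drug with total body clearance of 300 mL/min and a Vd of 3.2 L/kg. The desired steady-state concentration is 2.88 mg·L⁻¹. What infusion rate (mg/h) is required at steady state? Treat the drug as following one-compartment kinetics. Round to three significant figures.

51.8 mg/h

CL = 300 mL/min × 60/1000 = 18.00 L/h
At steady state, infusion rate equals elimination rate: rate in = CL × Css.
Rate = CL × Css = 18.00 × 2.88 = 51.84 mg/h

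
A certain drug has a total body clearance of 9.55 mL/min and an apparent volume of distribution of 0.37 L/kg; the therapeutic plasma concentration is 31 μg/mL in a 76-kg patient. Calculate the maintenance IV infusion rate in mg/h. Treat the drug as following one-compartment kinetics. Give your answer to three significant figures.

17.8 mg/h

Convert clearance: 9.55 mL/min × 60 min/h ÷ 1000 mL/L = 0.5730 L/h
R₀ = 0.5730 × 31 = 17.76 mg/h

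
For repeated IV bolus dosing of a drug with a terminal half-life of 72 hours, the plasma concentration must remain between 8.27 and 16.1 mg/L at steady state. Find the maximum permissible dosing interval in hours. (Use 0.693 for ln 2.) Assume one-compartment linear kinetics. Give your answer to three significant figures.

69.2 h

k = 0.693 / t½ = 0.693 / 72 = 0.009625 h⁻¹
Between IV bolus doses, concentration decays as C = C₀·e^(−kτ), so C_peak/C_trough = e^(kτ).
τ_max = ln(C_peak/C_trough) / k = ln(16.1/8.27) / 0.009625 = 0.6662 / 0.009625 = 69.22 h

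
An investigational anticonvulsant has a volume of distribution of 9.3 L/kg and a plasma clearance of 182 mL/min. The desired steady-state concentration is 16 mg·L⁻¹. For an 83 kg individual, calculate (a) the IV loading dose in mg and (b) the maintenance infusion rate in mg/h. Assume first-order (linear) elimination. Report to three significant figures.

(a) 12400 mg; (b) 175 mg/h

Total Vd = 9.3 × 83 = 771.9 L
Loading: fill Vd to C_target → 771.9 L × 16 mg/L = 12350 mg
CL = 182 mL/min = 182 × 0.06 = 10.92 L/h
Maintenance infusion rate = CL × Css = 10.92 × 16 = 174.7 mg/h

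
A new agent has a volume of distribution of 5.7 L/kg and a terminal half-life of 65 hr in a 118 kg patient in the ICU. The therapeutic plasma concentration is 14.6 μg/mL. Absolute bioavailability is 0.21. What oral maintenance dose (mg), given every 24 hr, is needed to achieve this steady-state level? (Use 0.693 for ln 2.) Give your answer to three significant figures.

Total Vd = 5.7 × 118 = 672.6 L
k = 0.693/65 = 0.01066 h⁻¹, so CL = k·Vd = 0.01066 × 672.6 = 7.170 L/h
D = CL × Css × τ / F = 7.170 × 14.6 × 24 / 0.21 = 11960 mg

12000 mg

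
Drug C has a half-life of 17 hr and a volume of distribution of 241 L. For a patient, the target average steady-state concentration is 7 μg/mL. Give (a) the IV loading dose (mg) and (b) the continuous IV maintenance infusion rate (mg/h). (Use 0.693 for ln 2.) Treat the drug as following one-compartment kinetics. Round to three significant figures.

(a) 1690 mg; (b) 68.8 mg/h

LD = Vd × C = 241.0 × 7 = 1687 mg
CL = 0.693 × Vd / t½ = 0.693 × 241.0 / 17 = 9.824 L/h
Infusion rate = CL × Css = 9.824 × 7 = 68.77 mg/h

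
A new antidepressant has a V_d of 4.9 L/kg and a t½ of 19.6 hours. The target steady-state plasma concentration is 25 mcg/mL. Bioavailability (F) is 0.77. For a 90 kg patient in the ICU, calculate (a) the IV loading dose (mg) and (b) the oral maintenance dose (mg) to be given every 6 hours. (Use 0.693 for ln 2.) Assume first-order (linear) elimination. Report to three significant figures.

Total Vd = 4.9 × 90 = 441.0 L
LD = Vd × C = 441.0 × 25 = 11030 mg
CL = 0.693 × Vd / t½ = 0.693 × 441.0 / 19.6 = 15.59 L/h
D = CL × Css × τ / F = 15.59 × 25 × 6 / 0.77 = 3037 mg

(a) 11000 mg; (b) 3040 mg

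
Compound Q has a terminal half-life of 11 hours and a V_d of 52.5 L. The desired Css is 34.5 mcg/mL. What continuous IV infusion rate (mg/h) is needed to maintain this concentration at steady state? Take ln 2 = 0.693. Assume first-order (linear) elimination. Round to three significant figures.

114 mg/h

CL = ln 2 · Vd / t½ = 0.693 × 52.50 / 11 = 3.308 L/h
Infusion rate = CL × Css = 3.308 × 34.5 = 114.1 mg/h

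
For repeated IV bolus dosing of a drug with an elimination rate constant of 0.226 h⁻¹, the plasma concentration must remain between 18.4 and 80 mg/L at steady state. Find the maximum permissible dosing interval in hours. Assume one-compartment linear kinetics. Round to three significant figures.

Between IV bolus doses, concentration decays as C = C₀·e^(−kτ), so C_peak/C_trough = e^(kτ).
τ_max = ln(C_peak/C_trough) / k = ln(80/18.4) / 0.2260 = 1.470 / 0.2260 = 6.504 h

6.50 h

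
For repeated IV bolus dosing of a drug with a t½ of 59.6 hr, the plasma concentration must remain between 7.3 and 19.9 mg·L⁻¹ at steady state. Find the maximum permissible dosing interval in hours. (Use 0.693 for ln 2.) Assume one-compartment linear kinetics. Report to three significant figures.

86.2 h

k = 0.693 / t½ = 0.693 / 59.6 = 0.01163 h⁻¹
Between IV bolus doses, concentration decays as C = C₀·e^(−kτ), so C_peak/C_trough = e^(kτ).
τ_max = ln(C_peak/C_trough) / k = ln(19.9/7.3) / 0.01163 = 1.003 / 0.01163 = 86.24 h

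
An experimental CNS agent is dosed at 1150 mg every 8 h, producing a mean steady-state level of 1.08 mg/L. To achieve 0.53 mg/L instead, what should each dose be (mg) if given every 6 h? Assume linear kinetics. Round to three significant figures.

423 mg

For first-order elimination, Css ∝ F·D/(CL·τ); F and CL are unchanged, so Css ∝ D/τ.
D₂ = D₁ × (Css,target / Css,current) × (τ₂/τ₁) = 1150 × (0.53/1.08) × (6/8) = 423.3 mg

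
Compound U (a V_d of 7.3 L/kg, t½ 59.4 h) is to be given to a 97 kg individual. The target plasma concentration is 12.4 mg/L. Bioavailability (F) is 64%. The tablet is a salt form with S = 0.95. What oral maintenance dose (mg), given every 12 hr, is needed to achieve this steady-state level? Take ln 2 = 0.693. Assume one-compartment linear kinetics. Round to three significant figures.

2020 mg

Vd = 7.3 L/kg × 97 kg = 708.1 L
k = 0.693/59.4 = 0.01167 h⁻¹, so CL = k·Vd = 0.01167 × 708.1 = 8.264 L/h
D = CL × Css × τ / F / S = 8.264 × 12.4 × 12 / 0.64 / 0.95 = 2023 mg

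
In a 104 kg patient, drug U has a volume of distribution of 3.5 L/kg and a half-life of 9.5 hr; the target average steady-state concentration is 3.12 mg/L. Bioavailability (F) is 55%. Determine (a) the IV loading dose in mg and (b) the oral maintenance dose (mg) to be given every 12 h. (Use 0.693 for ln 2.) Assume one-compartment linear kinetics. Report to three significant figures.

(a) 1140 mg; (b) 1810 mg

Vd = 3.5 L/kg × 104 kg = 364.0 L
LD = Vd × C = 364.0 × 3.12 = 1136 mg
CL = 0.693 × Vd / t½ = 0.693 × 364.0 / 9.5 = 26.55 L/h
D = CL × Css × τ / F = 26.55 × 3.12 × 12 / 0.55 = 1807 mg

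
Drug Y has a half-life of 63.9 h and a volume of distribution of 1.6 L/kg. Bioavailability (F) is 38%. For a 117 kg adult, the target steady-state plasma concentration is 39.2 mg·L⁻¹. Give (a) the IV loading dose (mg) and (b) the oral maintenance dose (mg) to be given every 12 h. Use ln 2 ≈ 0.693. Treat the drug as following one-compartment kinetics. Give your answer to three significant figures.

Vd = 1.6 L/kg × 117 kg = 187.2 L
LD = Vd × C = 187.2 × 39.2 = 7338 mg
CL = 0.693 × Vd / t½ = 0.693 × 187.2 / 63.9 = 2.030 L/h
D = CL × Css × τ / F = 2.030 × 39.2 × 12 / 0.38 = 2513 mg

(a) 7340 mg; (b) 2510 mg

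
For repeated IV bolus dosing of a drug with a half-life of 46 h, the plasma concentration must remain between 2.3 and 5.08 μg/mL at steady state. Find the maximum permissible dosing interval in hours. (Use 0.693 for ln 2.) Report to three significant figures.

52.6 h

k = 0.693 / t½ = 0.693 / 46 = 0.01507 h⁻¹
Between IV bolus doses, concentration decays as C = C₀·e^(−kτ), so C_peak/C_trough = e^(kτ).
τ_max = ln(C_peak/C_trough) / k = ln(5.08/2.3) / 0.01507 = 0.7924 / 0.01507 = 52.58 h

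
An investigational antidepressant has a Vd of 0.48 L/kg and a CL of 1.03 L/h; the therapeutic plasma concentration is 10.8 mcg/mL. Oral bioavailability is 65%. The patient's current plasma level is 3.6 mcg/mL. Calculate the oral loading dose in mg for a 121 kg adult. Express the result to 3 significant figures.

Total Vd = 0.48 × 121 = 58.08 L
Concentration deficit ΔC = 10.8 − 3.6 = 7.200 mg/L
LD = Vd × ΔC / F = 58.08 × 7.200 / 0.65 = 643.3 mg

643 mg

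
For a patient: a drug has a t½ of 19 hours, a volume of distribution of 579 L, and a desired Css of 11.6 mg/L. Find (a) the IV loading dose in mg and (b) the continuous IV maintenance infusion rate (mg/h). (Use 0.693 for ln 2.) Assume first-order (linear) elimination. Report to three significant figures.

LD = Vd × C = 579.0 × 11.6 = 6716 mg
CL = 0.693 × Vd / t½ = 0.693 × 579.0 / 19 = 21.12 L/h
Infusion rate = CL × Css = 21.12 × 11.6 = 245.0 mg/h

(a) 6720 mg; (b) 245 mg/h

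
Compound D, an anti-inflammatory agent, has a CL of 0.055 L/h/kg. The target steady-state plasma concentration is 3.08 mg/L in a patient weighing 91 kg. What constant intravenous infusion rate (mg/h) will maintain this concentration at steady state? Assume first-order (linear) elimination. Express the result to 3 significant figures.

15.4 mg/h

CL = 0.055 L/h/kg × 91 kg = 5.005 L/h
Infusion rate = CL · Css = 5.005 L/h × 3.08 mg/L = 15.42 mg/h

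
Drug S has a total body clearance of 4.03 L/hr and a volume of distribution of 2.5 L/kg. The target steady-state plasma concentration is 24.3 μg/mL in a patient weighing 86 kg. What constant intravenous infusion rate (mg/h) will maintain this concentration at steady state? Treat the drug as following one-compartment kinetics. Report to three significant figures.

At steady state, infusion rate equals elimination rate: rate in = CL × Css.
Rate = CL × Css = 4.030 × 24.3 = 97.93 mg/h

97.9 mg/h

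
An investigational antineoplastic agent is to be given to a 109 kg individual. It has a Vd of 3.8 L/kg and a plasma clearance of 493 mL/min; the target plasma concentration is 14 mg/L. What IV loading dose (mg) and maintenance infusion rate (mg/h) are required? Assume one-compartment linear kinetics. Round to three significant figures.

(a) 5800 mg; (b) 414 mg/h

Vd(total) = 109 kg × 3.8 L/kg = 414.2 L
LD = Vd · C_target = 414.2 × 14 = 5799 mg
CL = 493 mL/min × 60/1000 = 29.58 L/h
Maintenance infusion rate = CL × Css = 29.58 × 14 = 414.1 mg/h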